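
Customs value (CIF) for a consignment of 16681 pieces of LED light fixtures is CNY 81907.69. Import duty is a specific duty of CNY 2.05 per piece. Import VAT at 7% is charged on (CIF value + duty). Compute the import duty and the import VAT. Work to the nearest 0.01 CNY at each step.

Import duty = 16681 × 2.05 = 34196.05
VAT base = CIF + duty = 81907.69 + 34196.05 = 116103.74
Import VAT = 116103.74 × 7% = 8127.26

Import duty: CNY 34196.05; import VAT: CNY 8127.26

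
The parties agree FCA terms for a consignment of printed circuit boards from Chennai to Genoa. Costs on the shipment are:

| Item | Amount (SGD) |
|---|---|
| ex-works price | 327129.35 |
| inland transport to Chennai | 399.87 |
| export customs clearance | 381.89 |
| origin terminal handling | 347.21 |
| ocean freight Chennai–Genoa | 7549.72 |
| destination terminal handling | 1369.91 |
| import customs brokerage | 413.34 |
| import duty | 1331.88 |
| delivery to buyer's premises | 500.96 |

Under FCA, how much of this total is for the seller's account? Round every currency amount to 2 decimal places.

Seller's account: SGD 327911.11

FCA: the seller delivers export-cleared goods to the carrier; the buyer bears costs from that point.
Seller's account: goods 327129.35 + inland to port 399.87 + export clearance 381.89 = 327911.11
Buyer's account: origin terminal 347.21 + freight 7549.72 + destination terminal 1369.91 + brokerage 413.34 + duty 1331.88 + delivery 500.96 = 11513.02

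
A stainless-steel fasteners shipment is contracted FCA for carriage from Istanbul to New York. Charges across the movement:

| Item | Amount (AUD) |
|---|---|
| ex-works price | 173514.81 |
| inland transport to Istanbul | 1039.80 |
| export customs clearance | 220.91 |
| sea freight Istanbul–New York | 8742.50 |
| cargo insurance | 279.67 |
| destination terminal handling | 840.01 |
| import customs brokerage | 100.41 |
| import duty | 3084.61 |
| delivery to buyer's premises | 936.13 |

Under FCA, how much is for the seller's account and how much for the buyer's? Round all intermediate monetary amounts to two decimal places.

FCA: the seller delivers export-cleared goods to the carrier; the buyer bears costs from that point.
Seller's account: goods 173514.81 + inland to port 1039.80 + export clearance 220.91 = 174775.52
Buyer's account: freight 8742.50 + insurance 279.67 + destination terminal 840.01 + brokerage 100.41 + duty 3084.61 + delivery 936.13 = 13983.33

Seller: AUD 174775.52; buyer: AUD 13983.33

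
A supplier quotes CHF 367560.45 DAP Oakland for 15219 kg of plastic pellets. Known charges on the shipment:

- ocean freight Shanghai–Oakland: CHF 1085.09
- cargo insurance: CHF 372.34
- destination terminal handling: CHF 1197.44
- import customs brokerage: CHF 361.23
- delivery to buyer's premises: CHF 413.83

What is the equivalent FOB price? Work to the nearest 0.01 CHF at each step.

Not relevant to the conversion: brokerage — on the buyer under both terms; not part of either seller's price.
From DAP to FOB, the seller no longer bears: freight, insurance, destination terminal, delivery.
FOB price = 367560.45 − 1085.09 − 372.34 − 1197.44 − 413.83 = 364491.75

FOB price: CHF 364491.75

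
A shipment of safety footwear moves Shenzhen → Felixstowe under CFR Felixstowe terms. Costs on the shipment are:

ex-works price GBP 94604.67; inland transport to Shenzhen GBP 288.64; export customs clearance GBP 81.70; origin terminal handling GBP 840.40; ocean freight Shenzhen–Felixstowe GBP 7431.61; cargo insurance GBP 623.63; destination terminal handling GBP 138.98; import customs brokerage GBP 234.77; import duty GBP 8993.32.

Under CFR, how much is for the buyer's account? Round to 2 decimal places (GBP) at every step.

CFR: the seller pays costs through ocean freight to the destination port, but not insurance.
Seller's account: goods 94604.67 + inland to port 288.64 + export clearance 81.70 + origin terminal 840.40 + freight 7431.61 = 103247.02
Buyer's account: insurance 623.63 + destination terminal 138.98 + brokerage 234.77 + duty 8993.32 = 9990.70

Buyer's account: GBP 9990.70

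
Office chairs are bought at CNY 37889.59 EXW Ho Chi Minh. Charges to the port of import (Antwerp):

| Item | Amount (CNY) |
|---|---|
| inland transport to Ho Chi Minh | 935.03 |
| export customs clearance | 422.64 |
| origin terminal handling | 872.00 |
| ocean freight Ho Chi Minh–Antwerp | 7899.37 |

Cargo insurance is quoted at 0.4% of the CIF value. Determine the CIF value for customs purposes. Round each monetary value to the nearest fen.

Let C be the CIF value. C = EXW price + pre-shipment costs + freight + 0.4% × C
C − 0.4% × C = 37889.59 + 935.03 + 422.64 + 872.00 + 7899.37
0.996 × C = 48018.63
C = 48018.63 / 0.996 = 48211.48
Insurance premium = 0.4% × 48211.48 = 192.85

CIF value: CNY 48211.48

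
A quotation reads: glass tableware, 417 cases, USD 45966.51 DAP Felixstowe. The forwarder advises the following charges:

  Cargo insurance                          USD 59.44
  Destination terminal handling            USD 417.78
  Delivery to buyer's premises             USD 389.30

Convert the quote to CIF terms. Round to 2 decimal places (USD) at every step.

Not relevant to the conversion: insurance — on the seller under both DAP and CIF; already in the DAP price and stays in the CIF price.
From DAP to CIF, the seller no longer bears: destination terminal, delivery.
CIF price = 45966.51 − 417.78 − 389.30 = 45159.43

CIF price: USD 45159.43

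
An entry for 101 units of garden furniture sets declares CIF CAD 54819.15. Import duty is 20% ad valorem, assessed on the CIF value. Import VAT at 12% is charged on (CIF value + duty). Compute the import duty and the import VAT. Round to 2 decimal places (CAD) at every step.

Import duty = 54819.15 × 20% = 10963.83
VAT base = CIF + duty = 54819.15 + 10963.83 = 65782.98
Import VAT = 65782.98 × 12% = 7893.96

Import duty: CAD 10963.83; import VAT: CAD 7893.96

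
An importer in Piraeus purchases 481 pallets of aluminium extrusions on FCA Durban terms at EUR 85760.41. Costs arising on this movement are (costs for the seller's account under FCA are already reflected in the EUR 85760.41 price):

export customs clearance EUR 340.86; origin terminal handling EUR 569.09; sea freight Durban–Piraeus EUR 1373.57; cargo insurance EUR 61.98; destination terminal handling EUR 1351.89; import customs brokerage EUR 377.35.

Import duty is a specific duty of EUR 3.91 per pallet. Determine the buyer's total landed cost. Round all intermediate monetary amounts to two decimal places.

FCA: the seller delivers export-cleared goods to the carrier; the buyer bears costs from that point.
Already in the invoice (seller's account under FCA): export clearance — exclude.
CIF value = FCA price + origin terminal + freight + insurance = 85760.41 + 569.09 + 1373.57 + 61.98 = 87765.05
Import duty = 481 × 3.91 = 1880.71
Buyer bears: origin terminal 569.09 + freight 1373.57 + insurance 61.98 + destination terminal 1351.89 + brokerage 377.35 + duty 1880.71 = 5614.59
Landed cost = invoice 85760.41 + 5614.59 = 91375.00

Total landed cost: EUR 91375.00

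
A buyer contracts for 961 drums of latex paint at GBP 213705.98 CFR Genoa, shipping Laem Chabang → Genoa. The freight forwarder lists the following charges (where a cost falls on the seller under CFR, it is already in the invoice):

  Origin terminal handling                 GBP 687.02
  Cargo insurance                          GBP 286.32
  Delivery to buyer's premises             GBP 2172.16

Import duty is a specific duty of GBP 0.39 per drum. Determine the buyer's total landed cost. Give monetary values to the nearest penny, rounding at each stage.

Total landed cost: GBP 216539.25

CFR: the seller pays costs through ocean freight to the destination port, but not insurance.
Already in the invoice (seller's account under CFR): origin terminal — exclude.
CIF value = CFR price + insurance = 213705.98 + 286.32 = 213992.30
Import duty = 961 × 0.39 = 374.79
Buyer bears: insurance 286.32 + delivery 2172.16 + duty 374.79 = 2833.27
Landed cost = invoice 213705.98 + 2833.27 = 216539.25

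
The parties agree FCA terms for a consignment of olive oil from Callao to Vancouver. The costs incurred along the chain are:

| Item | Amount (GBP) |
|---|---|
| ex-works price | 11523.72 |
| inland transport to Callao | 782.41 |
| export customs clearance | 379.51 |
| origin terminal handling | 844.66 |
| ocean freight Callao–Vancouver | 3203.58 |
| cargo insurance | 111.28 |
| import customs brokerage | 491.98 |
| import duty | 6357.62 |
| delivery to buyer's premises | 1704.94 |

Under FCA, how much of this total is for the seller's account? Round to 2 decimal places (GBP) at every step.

FCA: the seller delivers export-cleared goods to the carrier; the buyer bears costs from that point.
Seller's account: goods 11523.72 + inland to port 782.41 + export clearance 379.51 = 12685.64
Buyer's account: origin terminal 844.66 + freight 3203.58 + insurance 111.28 + brokerage 491.98 + duty 6357.62 + delivery 1704.94 = 12714.06

Seller's account: GBP 12685.64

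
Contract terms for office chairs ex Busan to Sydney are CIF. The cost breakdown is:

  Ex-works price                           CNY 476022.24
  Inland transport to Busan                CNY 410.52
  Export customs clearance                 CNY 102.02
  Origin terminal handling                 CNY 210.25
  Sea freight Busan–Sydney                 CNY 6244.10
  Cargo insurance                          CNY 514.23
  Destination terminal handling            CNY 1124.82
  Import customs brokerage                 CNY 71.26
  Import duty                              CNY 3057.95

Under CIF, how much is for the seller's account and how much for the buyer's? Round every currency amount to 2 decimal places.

Seller: CNY 483503.36; buyer: CNY 4254.03

CIF: the seller pays costs through ocean freight and marine insurance to the destination port.
Seller's account: goods 476022.24 + inland to port 410.52 + export clearance 102.02 + origin terminal 210.25 + freight 6244.10 + insurance 514.23 = 483503.36
Buyer's account: destination terminal 1124.82 + brokerage 71.26 + duty 3057.95 = 4254.03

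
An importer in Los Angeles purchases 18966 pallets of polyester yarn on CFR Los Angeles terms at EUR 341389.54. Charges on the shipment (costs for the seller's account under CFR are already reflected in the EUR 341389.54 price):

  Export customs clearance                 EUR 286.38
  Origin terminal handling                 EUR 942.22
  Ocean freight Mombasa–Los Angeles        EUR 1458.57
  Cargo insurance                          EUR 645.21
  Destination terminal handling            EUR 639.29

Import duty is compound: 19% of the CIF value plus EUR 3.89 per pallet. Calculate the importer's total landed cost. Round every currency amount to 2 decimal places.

CFR: the seller pays costs through ocean freight to the destination port, but not insurance.
Already in the invoice (seller's account under CFR): export clearance, origin terminal, freight — exclude.
CIF value = CFR price + insurance = 341389.54 + 645.21 = 342034.75
Ad valorem component: 342034.75 × 19% = 64986.60
Specific component: 18966 × 3.89 = 73777.74
Import duty = 64986.60 + 73777.74 = 138764.34
Buyer bears: insurance 645.21 + destination terminal 639.29 + duty 138764.34 = 140048.84
Landed cost = invoice 341389.54 + 140048.84 = 481438.38

Total landed cost: EUR 481438.38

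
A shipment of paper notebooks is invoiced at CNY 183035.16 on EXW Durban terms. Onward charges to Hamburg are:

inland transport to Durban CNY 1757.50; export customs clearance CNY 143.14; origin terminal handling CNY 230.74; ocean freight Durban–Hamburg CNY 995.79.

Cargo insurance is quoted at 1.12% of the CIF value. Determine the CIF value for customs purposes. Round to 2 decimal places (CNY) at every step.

Let C be the CIF value. C = EXW price + pre-shipment costs + freight + 1.12% × C
C − 1.12% × C = 183035.16 + 1757.50 + 143.14 + 230.74 + 995.79
0.9888 × C = 186162.33
C = 186162.33 / 0.9888 = 188270.96
Insurance premium = 1.12% × 188270.96 = 2108.63

CIF value: CNY 188270.96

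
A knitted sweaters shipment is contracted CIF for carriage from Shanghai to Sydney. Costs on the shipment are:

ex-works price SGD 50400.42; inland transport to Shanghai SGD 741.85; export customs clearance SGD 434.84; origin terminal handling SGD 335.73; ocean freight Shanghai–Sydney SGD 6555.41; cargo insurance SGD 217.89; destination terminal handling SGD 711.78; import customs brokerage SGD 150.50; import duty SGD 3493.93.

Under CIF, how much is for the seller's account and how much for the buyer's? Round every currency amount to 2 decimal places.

CIF: the seller pays costs through ocean freight and marine insurance to the destination port.
Seller's account: goods 50400.42 + inland to port 741.85 + export clearance 434.84 + origin terminal 335.73 + freight 6555.41 + insurance 217.89 = 58686.14
Buyer's account: destination terminal 711.78 + brokerage 150.50 + duty 3493.93 = 4356.21

Seller: SGD 58686.14; buyer: SGD 4356.21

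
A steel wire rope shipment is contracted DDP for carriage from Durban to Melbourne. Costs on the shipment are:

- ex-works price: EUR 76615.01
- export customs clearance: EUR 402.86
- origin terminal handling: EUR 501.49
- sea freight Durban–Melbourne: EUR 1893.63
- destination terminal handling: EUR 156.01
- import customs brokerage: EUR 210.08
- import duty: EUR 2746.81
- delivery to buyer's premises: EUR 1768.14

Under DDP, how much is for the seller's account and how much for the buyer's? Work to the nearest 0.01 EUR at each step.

DDP: the seller bears all costs including import duty.
Seller's account: goods 76615.01 + export clearance 402.86 + origin terminal 501.49 + freight 1893.63 + destination terminal 156.01 + brokerage 210.08 + duty 2746.81 + delivery 1768.14 = 84294.03
Buyer's account: 0.00

Seller: EUR 84294.03; buyer: EUR 0.00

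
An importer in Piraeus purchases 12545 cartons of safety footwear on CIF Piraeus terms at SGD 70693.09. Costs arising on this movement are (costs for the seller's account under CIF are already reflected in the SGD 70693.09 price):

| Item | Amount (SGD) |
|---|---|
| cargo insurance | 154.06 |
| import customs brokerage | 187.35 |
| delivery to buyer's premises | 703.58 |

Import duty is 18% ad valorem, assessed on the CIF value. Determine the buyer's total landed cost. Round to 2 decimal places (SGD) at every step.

Total landed cost: SGD 84308.78

CIF: the seller pays costs through ocean freight and marine insurance to the destination port.
Already in the invoice (seller's account under CIF): insurance — exclude.
The CIF price already equals the CIF value: 70693.09
Import duty = 70693.09 × 18% = 12724.76
Buyer bears: brokerage 187.35 + delivery 703.58 + duty 12724.76 = 13615.69
Landed cost = invoice 70693.09 + 13615.69 = 84308.78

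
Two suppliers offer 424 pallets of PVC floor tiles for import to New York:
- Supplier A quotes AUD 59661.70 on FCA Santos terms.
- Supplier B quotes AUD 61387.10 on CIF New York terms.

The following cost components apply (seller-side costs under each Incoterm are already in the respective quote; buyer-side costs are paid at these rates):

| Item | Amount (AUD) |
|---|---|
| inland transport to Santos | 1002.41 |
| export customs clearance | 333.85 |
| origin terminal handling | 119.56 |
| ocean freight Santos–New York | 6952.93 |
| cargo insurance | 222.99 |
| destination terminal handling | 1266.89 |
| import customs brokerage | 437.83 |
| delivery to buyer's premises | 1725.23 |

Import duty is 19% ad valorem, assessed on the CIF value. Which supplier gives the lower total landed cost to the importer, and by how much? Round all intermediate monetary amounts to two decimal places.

Supplier A (FCA):
CIF value = FCA price + origin terminal + freight + insurance = 59661.70 + 119.56 + 6952.93 + 222.99 = 66957.18
Import duty = 66957.18 × 19% = 12721.86
Buyer bears (A): 119.56 + 6952.93 + 222.99 + 1266.89 + 437.83 + 1725.23 = 10725.43
Landed cost (A) = invoice 59661.70 + 10725.43 + duty 12721.86 = 83108.99
Supplier B (CIF):
The CIF price already equals the CIF value: 61387.10
Import duty = 61387.10 × 19% = 11663.55
Buyer bears (B): 1266.89 + 437.83 + 1725.23 = 3429.95
Landed cost (B) = invoice 61387.10 + 3429.95 + duty 11663.55 = 76480.60
Difference = |83108.99 − 76480.60| = 6628.39

Supplier B is cheaper by AUD 6628.39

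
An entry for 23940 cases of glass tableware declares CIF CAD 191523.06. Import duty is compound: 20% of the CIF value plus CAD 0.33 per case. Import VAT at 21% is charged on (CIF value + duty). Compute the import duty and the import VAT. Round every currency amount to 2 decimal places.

Ad valorem component: 191523.06 × 20% = 38304.61
Specific component: 23940 × 0.33 = 7900.20
Import duty = 38304.61 + 7900.20 = 46204.81
VAT base = CIF + duty = 191523.06 + 46204.81 = 237727.87
Import VAT = 237727.87 × 21% = 49922.85

Import duty: CAD 46204.81; import VAT: CAD 49922.85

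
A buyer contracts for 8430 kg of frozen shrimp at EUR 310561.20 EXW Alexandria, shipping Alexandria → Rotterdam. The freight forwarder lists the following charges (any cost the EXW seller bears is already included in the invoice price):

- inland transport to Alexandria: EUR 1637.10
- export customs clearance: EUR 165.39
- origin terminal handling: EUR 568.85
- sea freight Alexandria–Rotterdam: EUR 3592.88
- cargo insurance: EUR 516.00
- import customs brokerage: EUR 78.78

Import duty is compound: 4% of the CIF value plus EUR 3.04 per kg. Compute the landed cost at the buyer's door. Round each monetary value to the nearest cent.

Total landed cost: EUR 355429.06

EXW: the seller makes goods available at their premises; the buyer bears all onward costs.
CIF value = EXW price + inland to port + export clearance + origin terminal + freight + insurance = 310561.20 + 1637.10 + 165.39 + 568.85 + 3592.88 + 516.00 = 317041.42
Ad valorem component: 317041.42 × 4% = 12681.66
Specific component: 8430 × 3.04 = 25627.20
Import duty = 12681.66 + 25627.20 = 38308.86
Buyer bears: inland to port 1637.10 + export clearance 165.39 + origin terminal 568.85 + freight 3592.88 + insurance 516.00 + brokerage 78.78 + duty 38308.86 = 44867.86
Landed cost = invoice 310561.20 + 44867.86 = 355429.06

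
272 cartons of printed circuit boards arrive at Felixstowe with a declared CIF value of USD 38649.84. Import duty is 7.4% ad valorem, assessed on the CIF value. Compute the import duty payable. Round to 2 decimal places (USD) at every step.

Import duty = 38649.84 × 7.4% = 2860.09

Import duty: USD 2860.09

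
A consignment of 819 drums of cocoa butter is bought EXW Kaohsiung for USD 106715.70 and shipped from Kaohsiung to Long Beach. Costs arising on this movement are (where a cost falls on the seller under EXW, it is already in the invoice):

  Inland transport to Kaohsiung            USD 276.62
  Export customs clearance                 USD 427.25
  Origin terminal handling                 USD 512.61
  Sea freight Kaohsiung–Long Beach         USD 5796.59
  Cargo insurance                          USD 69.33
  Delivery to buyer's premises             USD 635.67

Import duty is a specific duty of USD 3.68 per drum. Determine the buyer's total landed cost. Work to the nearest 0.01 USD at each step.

EXW: the seller makes goods available at their premises; the buyer bears all onward costs.
CIF value = EXW price + inland to port + export clearance + origin terminal + freight + insurance = 106715.70 + 276.62 + 427.25 + 512.61 + 5796.59 + 69.33 = 113798.10
Import duty = 819 × 3.68 = 3013.92
Buyer bears: inland to port 276.62 + export clearance 427.25 + origin terminal 512.61 + freight 5796.59 + insurance 69.33 + delivery 635.67 + duty 3013.92 = 10731.99
Landed cost = invoice 106715.70 + 10731.99 = 117447.69

Total landed cost: USD 117447.69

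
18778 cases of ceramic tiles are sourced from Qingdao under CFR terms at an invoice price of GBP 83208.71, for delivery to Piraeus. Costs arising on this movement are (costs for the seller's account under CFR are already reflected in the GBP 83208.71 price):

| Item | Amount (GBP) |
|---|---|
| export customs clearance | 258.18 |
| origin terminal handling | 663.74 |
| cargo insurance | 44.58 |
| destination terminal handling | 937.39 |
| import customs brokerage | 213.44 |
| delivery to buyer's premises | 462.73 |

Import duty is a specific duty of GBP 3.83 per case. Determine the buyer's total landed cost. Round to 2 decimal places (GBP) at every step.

CFR: the seller pays costs through ocean freight to the destination port, but not insurance.
Already in the invoice (seller's account under CFR): export clearance, origin terminal — exclude.
CIF value = CFR price + insurance = 83208.71 + 44.58 = 83253.29
Import duty = 18778 × 3.83 = 71919.74
Buyer bears: insurance 44.58 + destination terminal 937.39 + brokerage 213.44 + delivery 462.73 + duty 71919.74 = 73577.88
Landed cost = invoice 83208.71 + 73577.88 = 156786.59

Total landed cost: GBP 156786.59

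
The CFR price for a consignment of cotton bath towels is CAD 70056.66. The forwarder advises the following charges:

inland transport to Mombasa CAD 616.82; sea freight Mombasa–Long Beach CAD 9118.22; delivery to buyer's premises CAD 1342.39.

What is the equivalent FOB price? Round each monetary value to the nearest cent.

FOB price: CAD 60938.44

Not relevant to the conversion: inland to port — on the seller under both CFR and FOB; already in the CFR price and stays in the FOB price. delivery — on the buyer under both terms; not part of either seller's price.
From CFR to FOB, the seller no longer bears: freight.
FOB price = 70056.66 − 9118.22 = 60938.44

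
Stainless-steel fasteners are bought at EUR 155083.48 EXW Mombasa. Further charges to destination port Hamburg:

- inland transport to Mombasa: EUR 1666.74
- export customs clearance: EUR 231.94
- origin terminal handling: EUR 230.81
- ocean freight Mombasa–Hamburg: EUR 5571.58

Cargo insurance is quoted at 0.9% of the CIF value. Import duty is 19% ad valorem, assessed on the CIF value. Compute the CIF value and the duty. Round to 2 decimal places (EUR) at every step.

Let C be the CIF value. C = EXW price + pre-shipment costs + freight + 0.9% × C
C − 0.9% × C = 155083.48 + 1666.74 + 231.94 + 230.81 + 5571.58
0.991 × C = 162784.55
C = 162784.55 / 0.991 = 164262.92
Insurance premium = 0.9% × 164262.92 = 1478.37
Import duty = 164262.92 × 19% = 31209.95

CIF value: EUR 164262.92; import duty: EUR 31209.95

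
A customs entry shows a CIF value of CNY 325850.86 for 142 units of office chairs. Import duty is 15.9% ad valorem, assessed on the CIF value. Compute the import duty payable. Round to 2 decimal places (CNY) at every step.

Import duty = 325850.86 × 15.9% = 51810.29

Import duty: CNY 51810.29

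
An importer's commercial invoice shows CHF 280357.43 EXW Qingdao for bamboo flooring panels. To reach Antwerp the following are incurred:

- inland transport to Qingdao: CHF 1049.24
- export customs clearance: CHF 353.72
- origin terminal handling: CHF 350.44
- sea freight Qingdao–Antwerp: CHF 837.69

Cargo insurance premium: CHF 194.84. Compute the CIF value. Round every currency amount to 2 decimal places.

CIF = EXW price + pre-shipment costs + freight + insurance
CIF = 280357.43 + 1049.24 + 353.72 + 350.44 + 837.69 + 194.84 = 283143.36

CIF value: CHF 283143.36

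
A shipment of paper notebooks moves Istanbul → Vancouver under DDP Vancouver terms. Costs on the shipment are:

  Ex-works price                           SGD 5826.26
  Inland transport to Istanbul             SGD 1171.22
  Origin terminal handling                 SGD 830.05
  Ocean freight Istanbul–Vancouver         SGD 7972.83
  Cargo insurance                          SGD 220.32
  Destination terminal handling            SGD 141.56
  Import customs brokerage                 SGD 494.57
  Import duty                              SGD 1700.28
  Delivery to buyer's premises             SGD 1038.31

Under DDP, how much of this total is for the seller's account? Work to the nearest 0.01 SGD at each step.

Seller's account: SGD 19395.40

DDP: the seller bears all costs including import duty.
Seller's account: goods 5826.26 + inland to port 1171.22 + origin terminal 830.05 + freight 7972.83 + insurance 220.32 + destination terminal 141.56 + brokerage 494.57 + duty 1700.28 + delivery 1038.31 = 19395.40
Buyer's account: 0.00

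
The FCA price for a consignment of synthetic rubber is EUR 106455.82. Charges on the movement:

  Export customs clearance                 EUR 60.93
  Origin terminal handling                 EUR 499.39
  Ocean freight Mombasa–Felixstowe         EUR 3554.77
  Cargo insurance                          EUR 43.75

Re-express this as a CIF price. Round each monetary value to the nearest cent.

Not relevant to the conversion: export clearance — on the seller under both FCA and CIF; already in the FCA price and stays in the CIF price.
From FCA to CIF, the seller additionally bears: origin terminal, freight, insurance.
CIF price = 106455.82 + 499.39 + 3554.77 + 43.75 = 110553.73

CIF price: EUR 110553.73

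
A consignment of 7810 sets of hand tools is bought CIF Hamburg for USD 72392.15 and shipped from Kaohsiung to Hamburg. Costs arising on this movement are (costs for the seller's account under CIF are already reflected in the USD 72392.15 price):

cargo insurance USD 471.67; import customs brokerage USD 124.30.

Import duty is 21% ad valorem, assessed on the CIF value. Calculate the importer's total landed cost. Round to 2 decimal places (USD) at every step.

CIF: the seller pays costs through ocean freight and marine insurance to the destination port.
Already in the invoice (seller's account under CIF): insurance — exclude.
The CIF price already equals the CIF value: 72392.15
Import duty = 72392.15 × 21% = 15202.35
Buyer bears: brokerage 124.30 + duty 15202.35 = 15326.65
Landed cost = invoice 72392.15 + 15326.65 = 87718.80

Total landed cost: USD 87718.80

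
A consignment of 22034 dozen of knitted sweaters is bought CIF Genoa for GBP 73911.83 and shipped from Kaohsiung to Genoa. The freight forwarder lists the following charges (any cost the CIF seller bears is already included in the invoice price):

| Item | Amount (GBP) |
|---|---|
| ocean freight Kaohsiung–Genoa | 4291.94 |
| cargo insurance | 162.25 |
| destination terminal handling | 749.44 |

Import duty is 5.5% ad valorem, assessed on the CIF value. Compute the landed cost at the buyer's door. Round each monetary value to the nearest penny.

Total landed cost: GBP 78726.42

CIF: the seller pays costs through ocean freight and marine insurance to the destination port.
Already in the invoice (seller's account under CIF): freight, insurance — exclude.
The CIF price already equals the CIF value: 73911.83
Import duty = 73911.83 × 5.5% = 4065.15
Buyer bears: destination terminal 749.44 + duty 4065.15 = 4814.59
Landed cost = invoice 73911.83 + 4814.59 = 78726.42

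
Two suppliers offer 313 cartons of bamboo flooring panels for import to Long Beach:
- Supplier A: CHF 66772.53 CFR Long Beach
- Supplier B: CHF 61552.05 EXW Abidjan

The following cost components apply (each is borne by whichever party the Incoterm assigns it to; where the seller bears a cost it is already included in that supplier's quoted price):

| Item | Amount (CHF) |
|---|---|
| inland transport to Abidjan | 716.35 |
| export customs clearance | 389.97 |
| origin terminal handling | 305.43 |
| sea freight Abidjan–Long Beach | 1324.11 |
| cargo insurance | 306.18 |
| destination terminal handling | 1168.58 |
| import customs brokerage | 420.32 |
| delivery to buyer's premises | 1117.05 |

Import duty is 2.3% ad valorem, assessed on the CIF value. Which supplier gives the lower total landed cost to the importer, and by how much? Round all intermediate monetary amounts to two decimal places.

Supplier A (CFR):
CIF value = CFR price + insurance = 66772.53 + 306.18 = 67078.71
Import duty = 67078.71 × 2.3% = 1542.81
Buyer bears (A): 306.18 + 1168.58 + 420.32 + 1117.05 = 3012.13
Landed cost (A) = invoice 66772.53 + 3012.13 + duty 1542.81 = 71327.47
Supplier B (EXW):
CIF value = EXW price + inland to port + export clearance + origin terminal + freight + insurance = 61552.05 + 716.35 + 389.97 + 305.43 + 1324.11 + 306.18 = 64594.09
Import duty = 64594.09 × 2.3% = 1485.66
Buyer bears (B): 716.35 + 389.97 + 305.43 + 1324.11 + 306.18 + 1168.58 + 420.32 + 1117.05 = 5747.99
Landed cost (B) = invoice 61552.05 + 5747.99 + duty 1485.66 = 68785.70
Difference = |71327.47 − 68785.70| = 2541.77

Supplier B is cheaper by CHF 2541.77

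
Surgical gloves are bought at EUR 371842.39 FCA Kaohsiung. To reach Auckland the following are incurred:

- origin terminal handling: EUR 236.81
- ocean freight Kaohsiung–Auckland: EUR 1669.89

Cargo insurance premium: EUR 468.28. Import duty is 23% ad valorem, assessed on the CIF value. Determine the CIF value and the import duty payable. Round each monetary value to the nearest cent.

CIF value: EUR 374217.37; import duty: EUR 86070.00

CIF = FCA price + pre-shipment costs + freight + insurance
CIF = 371842.39 + 236.81 + 1669.89 + 468.28 = 374217.37
Import duty = 374217.37 × 23% = 86070.00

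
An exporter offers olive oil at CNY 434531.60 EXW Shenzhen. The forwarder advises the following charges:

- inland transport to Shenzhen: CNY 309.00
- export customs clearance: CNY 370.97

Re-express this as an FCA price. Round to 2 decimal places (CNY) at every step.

From EXW to FCA, the seller additionally bears: inland to port, export clearance.
FCA price = 434531.60 + 309.00 + 370.97 = 435211.57

FCA price: CNY 435211.57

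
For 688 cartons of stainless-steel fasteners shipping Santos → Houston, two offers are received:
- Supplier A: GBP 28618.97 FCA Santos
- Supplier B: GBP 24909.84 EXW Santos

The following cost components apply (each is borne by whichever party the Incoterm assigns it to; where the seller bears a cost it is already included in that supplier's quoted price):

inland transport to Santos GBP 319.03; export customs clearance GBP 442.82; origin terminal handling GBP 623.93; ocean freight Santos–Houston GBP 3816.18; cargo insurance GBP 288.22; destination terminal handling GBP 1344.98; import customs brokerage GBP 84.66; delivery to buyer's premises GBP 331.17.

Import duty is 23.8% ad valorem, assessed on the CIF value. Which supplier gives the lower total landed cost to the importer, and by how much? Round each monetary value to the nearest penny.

Supplier A (FCA):
CIF value = FCA price + origin terminal + freight + insurance = 28618.97 + 623.93 + 3816.18 + 288.22 = 33347.30
Import duty = 33347.30 × 23.8% = 7936.66
Buyer bears (A): 623.93 + 3816.18 + 288.22 + 1344.98 + 84.66 + 331.17 = 6489.14
Landed cost (A) = invoice 28618.97 + 6489.14 + duty 7936.66 = 43044.77
Supplier B (EXW):
CIF value = EXW price + inland to port + export clearance + origin terminal + freight + insurance = 24909.84 + 319.03 + 442.82 + 623.93 + 3816.18 + 288.22 = 30400.02
Import duty = 30400.02 × 23.8% = 7235.20
Buyer bears (B): 319.03 + 442.82 + 623.93 + 3816.18 + 288.22 + 1344.98 + 84.66 + 331.17 = 7250.99
Landed cost (B) = invoice 24909.84 + 7250.99 + duty 7235.20 = 39396.03
Difference = |43044.77 − 39396.03| = 3648.74

Supplier B is cheaper by GBP 3648.74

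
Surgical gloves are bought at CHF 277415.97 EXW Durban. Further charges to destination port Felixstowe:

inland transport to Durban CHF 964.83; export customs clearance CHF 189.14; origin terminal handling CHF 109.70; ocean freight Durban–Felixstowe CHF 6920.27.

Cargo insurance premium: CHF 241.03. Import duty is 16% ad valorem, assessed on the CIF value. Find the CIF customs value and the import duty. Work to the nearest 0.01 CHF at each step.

CIF value: CHF 285840.94; import duty: CHF 45734.55

CIF = EXW price + pre-shipment costs + freight + insurance
CIF = 277415.97 + 964.83 + 189.14 + 109.70 + 6920.27 + 241.03 = 285840.94
Import duty = 285840.94 × 16% = 45734.55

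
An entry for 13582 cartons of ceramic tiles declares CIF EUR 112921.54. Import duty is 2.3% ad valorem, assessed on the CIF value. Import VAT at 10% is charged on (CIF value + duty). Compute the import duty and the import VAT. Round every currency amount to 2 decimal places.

Import duty = 112921.54 × 2.3% = 2597.20
VAT base = CIF + duty = 112921.54 + 2597.20 = 115518.74
Import VAT = 115518.74 × 10% = 11551.87

Import duty: EUR 2597.20; import VAT: EUR 11551.87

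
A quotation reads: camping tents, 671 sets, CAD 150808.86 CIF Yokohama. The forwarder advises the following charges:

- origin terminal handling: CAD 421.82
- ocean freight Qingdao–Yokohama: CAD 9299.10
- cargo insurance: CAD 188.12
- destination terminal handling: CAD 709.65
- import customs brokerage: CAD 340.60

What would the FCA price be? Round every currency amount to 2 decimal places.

FCA price: CAD 140899.82

Not relevant to the conversion: brokerage, destination terminal — on the buyer under both terms; not part of either seller's price.
From CIF to FCA, the seller no longer bears: origin terminal, freight, insurance.
FCA price = 150808.86 − 421.82 − 9299.10 − 188.12 = 140899.82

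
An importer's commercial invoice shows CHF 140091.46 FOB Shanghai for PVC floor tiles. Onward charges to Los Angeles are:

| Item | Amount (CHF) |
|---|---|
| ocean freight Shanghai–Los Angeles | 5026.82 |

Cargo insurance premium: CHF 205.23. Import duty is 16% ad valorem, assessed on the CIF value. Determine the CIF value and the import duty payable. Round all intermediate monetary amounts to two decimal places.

CIF value: CHF 145323.51; import duty: CHF 23251.76

CIF = FOB price + freight + insurance
CIF = 140091.46 + 5026.82 + 205.23 = 145323.51
Import duty = 145323.51 × 16% = 23251.76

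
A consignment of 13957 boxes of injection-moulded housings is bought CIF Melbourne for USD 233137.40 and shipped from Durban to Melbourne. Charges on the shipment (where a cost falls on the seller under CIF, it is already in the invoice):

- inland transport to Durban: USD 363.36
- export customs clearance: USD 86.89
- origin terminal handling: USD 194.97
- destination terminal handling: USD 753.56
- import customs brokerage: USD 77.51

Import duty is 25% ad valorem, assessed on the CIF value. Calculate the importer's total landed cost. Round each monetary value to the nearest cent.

Total landed cost: USD 292252.82

CIF: the seller pays costs through ocean freight and marine insurance to the destination port.
Already in the invoice (seller's account under CIF): inland to port, export clearance, origin terminal — exclude.
The CIF price already equals the CIF value: 233137.40
Import duty = 233137.40 × 25% = 58284.35
Buyer bears: destination terminal 753.56 + brokerage 77.51 + duty 58284.35 = 59115.42
Landed cost = invoice 233137.40 + 59115.42 = 292252.82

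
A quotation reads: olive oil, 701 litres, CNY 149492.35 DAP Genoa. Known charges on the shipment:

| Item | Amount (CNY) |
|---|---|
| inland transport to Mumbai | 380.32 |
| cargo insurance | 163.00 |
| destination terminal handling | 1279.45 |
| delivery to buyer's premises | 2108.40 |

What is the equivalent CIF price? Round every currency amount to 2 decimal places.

Not relevant to the conversion: inland to port, insurance — on the seller under both DAP and CIF; already in the DAP price and stays in the CIF price.
From DAP to CIF, the seller no longer bears: destination terminal, delivery.
CIF price = 149492.35 − 1279.45 − 2108.40 = 146104.50

CIF price: CNY 146104.50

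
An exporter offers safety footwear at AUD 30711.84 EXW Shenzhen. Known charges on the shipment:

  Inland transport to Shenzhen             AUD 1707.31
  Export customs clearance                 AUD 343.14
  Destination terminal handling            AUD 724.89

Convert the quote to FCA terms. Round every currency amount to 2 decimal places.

Not relevant to the conversion: destination terminal — on the buyer under both terms; not part of either seller's price.
From EXW to FCA, the seller additionally bears: inland to port, export clearance.
FCA price = 30711.84 + 1707.31 + 343.14 = 32762.29

FCA price: AUD 32762.29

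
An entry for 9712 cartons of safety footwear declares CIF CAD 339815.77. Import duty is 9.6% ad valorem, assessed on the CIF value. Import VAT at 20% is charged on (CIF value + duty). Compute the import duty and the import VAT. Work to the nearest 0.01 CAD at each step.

Import duty: CAD 32622.31; import VAT: CAD 74487.62

Import duty = 339815.77 × 9.6% = 32622.31
VAT base = CIF + duty = 339815.77 + 32622.31 = 372438.08
Import VAT = 372438.08 × 20% = 74487.62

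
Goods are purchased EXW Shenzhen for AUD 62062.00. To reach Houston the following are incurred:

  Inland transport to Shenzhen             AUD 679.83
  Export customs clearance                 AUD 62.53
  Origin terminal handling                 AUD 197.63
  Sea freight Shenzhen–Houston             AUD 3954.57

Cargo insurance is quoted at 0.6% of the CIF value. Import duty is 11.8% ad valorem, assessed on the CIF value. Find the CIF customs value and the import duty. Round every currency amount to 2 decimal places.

Let C be the CIF value. C = EXW price + pre-shipment costs + freight + 0.6% × C
C − 0.6% × C = 62062.00 + 679.83 + 62.53 + 197.63 + 3954.57
0.994 × C = 66956.56
C = 66956.56 / 0.994 = 67360.72
Insurance premium = 0.6% × 67360.72 = 404.16
Import duty = 67360.72 × 11.8% = 7948.56

CIF value: AUD 67360.72; import duty: AUD 7948.56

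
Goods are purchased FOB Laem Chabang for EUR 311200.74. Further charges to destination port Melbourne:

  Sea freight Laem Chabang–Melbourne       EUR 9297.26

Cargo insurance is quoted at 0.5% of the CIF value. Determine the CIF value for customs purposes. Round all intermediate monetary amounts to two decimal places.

Let C be the CIF value. C = FOB price + freight + 0.5% × C
C − 0.5% × C = 311200.74 + 9297.26
0.995 × C = 320498.00
C = 320498.00 / 0.995 = 322108.54
Insurance premium = 0.5% × 322108.54 = 1610.54

CIF value: EUR 322108.54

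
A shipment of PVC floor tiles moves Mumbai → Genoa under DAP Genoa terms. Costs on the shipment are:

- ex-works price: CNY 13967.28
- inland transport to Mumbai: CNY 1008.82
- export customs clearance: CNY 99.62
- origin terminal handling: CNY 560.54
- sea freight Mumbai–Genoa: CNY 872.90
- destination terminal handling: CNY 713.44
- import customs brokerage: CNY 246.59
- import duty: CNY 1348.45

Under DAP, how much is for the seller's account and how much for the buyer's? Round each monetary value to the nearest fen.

Seller: CNY 17222.60; buyer: CNY 1595.04

DAP: the seller bears all costs to the named destination except import duty and clearance.
Seller's account: goods 13967.28 + inland to port 1008.82 + export clearance 99.62 + origin terminal 560.54 + freight 872.90 + destination terminal 713.44 = 17222.60
Buyer's account: brokerage 246.59 + duty 1348.45 = 1595.04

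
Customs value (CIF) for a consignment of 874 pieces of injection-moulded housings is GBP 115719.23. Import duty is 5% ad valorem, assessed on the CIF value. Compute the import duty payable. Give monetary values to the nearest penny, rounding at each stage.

Import duty = 115719.23 × 5% = 5785.96

Import duty: GBP 5785.96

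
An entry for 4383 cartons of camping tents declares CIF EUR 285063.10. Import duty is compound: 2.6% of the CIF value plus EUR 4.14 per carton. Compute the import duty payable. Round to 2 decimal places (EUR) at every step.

Import duty: EUR 25557.26

Ad valorem component: 285063.10 × 2.6% = 7411.64
Specific component: 4383 × 4.14 = 18145.62
Import duty = 7411.64 + 18145.62 = 25557.26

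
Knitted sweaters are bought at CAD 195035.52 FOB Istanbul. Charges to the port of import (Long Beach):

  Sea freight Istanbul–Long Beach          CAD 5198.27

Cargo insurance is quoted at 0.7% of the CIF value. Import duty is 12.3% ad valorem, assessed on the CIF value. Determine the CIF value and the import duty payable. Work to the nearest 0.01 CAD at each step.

Let C be the CIF value. C = FOB price + freight + 0.7% × C
C − 0.7% × C = 195035.52 + 5198.27
0.993 × C = 200233.79
C = 200233.79 / 0.993 = 201645.31
Insurance premium = 0.7% × 201645.31 = 1411.52
Import duty = 201645.31 × 12.3% = 24802.37

CIF value: CAD 201645.31; import duty: CAD 24802.37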